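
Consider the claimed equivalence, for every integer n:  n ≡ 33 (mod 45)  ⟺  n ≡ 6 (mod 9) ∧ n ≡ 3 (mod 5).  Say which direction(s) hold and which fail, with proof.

(⇐) If n ≡ 6 (mod 9) and n ≡ 3 (mod 5), then by the Chinese remainder theorem n ≡ 33 (mod 45). This is exactly n ≡ 33 (mod 45).

(⇒) Suppose n ≡ 33 (mod 45); write n = 45j + 33. Since 9 ∣ 45, reducing mod 9 gives n ≡ 33 ≡ 6 (mod 9); since 5 ∣ 45, reducing mod 5 gives n ≡ 33 ≡ 3 (mod 5).

The biconditional holds.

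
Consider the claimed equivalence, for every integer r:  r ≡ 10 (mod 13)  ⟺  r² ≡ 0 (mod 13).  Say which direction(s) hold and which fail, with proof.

Neither implication holds.

Forward direction. This fails: take r = 10. Then 10 ≡ 10 (mod 13), but 10² = 100 ≡ 9 (mod 13), not 0.

Converse. This fails: take r = 0. Then 0² = 0 ≡ 0 (mod 13), yet 0 ≡ 0 (mod 13), not 10.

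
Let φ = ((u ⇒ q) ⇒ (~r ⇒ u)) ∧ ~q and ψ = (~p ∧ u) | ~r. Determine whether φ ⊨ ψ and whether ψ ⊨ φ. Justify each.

(→) This fails. Under p = F, u = F, q = F, r = T, the left side is true but the right side is false.

(←) This fails. Under p = F, u = F, q = F, r = F, the left side is false but the right side is true.

Neither implication holds.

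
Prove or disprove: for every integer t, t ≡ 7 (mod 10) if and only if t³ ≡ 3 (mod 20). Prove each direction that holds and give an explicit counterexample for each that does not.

Only the converse holds.

(⇐) The residues r modulo 20 with r³ ≡ 3 (mod 20) are exactly {7}, and each is ≡ 7 (mod 10).

(⇒) This fails: take t = 17. Then 17 ≡ 7 (mod 10), but 17³ = 4913 ≡ 13 (mod 20), not 3.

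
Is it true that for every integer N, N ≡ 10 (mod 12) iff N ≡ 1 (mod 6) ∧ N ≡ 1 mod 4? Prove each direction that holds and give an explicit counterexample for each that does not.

(⟹) This fails: N = 10 gives 10 ≡ 10 (mod 12) but 10 ≡ 4 (mod 6), so the conjunction on the right does not hold.

(⟸) This fails: N = 1 satisfies both congruences on the right (1 ≡ 1 mod 6 and 1 ≡ 1 mod 4) yet 1 ≡ 1 (mod 12), not 10.

Neither direction holds.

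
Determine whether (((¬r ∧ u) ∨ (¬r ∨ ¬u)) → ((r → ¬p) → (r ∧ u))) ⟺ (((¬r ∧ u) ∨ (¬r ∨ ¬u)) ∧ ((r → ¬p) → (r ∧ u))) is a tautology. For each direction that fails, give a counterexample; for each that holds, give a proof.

Not equivalent: only (⇐) holds.

(⇒) This fails. Under p = F, r = T, u = T, the left side is true but the right side is false.

(⇐) Assume the antecedent. If p is true, the antecedent forces (p = T, r = T, u = F), and the consequent holds there. If p is false, the antecedent cannot hold. Either way the consequent holds.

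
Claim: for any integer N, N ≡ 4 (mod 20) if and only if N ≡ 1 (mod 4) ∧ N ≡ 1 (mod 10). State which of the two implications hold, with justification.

Neither direction holds.

(⟹) This fails: N = 4 gives 4 ≡ 4 (mod 20) but 4 ≡ 0 (mod 4), so the conjunction on the right does not hold.

(⟸) This fails: N = 1 satisfies both congruences on the right (1 ≡ 1 mod 4 and 1 ≡ 1 mod 10) yet 1 ≡ 1 (mod 20), not 4.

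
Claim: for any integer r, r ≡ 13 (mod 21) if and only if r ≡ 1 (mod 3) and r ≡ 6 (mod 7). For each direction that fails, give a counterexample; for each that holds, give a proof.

Both directions hold.

Forward direction. Suppose r ≡ 13 (mod 21); write r = 21j + 13. Since 3 ∣ 21, reducing mod 3 gives r ≡ 13 ≡ 1 (mod 3); since 7 ∣ 21, reducing mod 7 gives r ≡ 13 ≡ 6 (mod 7).

Converse. If r ≡ 1 (mod 3) and r ≡ 6 (mod 7), then by the Chinese remainder theorem r ≡ 13 (mod 21). This is exactly r ≡ 13 (mod 21).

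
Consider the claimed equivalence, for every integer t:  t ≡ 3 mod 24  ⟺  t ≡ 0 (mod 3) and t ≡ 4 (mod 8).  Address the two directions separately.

Forward direction. This fails: t = 3 gives 3 ≡ 3 (mod 24) but 3 ≡ 3 (mod 8), so the conjunction on the right does not hold.

Converse. This fails: t = 12 satisfies both congruences on the right (12 ≡ 0 mod 3 and 12 ≡ 4 mod 8) yet 12 ≡ 12 (mod 24), not 3.

Neither direction holds.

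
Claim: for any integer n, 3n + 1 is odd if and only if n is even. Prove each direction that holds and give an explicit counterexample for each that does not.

Forward direction. Suppose 3n + 1 is odd. Since 3 is odd, 3n and n have the same parity, so 3n + 1 ≡ n + 1 (mod 2). As 1 is odd, 3n + 1 is odd exactly when n is even. Thus n is even.

Converse. Suppose n is even; write n = 2j. Then 3n + 1 = 3·(2j) + 1 = 2·3j + 1, which is odd.

Both directions hold.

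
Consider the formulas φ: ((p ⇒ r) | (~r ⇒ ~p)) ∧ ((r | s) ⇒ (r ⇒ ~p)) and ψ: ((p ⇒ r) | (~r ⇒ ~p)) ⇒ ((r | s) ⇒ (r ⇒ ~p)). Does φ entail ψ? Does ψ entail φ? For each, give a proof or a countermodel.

The forward direction holds; the converse fails.

(⇒) Assume the antecedent. If p is true, the antecedent cannot hold. If p is false, the consequent reduces to true regardless of the other variables. Either way the consequent holds.

(⇐) This fails. Under p = T, s = F, r = F, the left side is false but the right side is true.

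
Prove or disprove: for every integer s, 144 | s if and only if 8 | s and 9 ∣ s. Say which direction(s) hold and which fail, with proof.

(⇒) holds; (⇐) fails.

(⟹) If 144 ∣ s, write s = 144q. Since 144 = 18·8, s = 8·(18q), so 8 ∣ s; and since 144 = 16·9, s = 9·(16q), so 9 ∣ s.

(⟸) This fails: take s = 72. Both 8 ∣ 72 and 9 ∣ 72, yet 72 is not a multiple of 144 (since 72 = 0·144 + 72), so 144 ∤ 72.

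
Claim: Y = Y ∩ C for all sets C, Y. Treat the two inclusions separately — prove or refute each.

The sets are not equal: only the reverse inclusion holds.

(⟹) This inclusion fails. Take C = ∅, Y = {1}; then 1 ∈ Y but 1 ∉ Y ∩ C.

(⟸) Let x ∈ Y ∩ C. Then x ∈ C ∩ Y, from which x ∈ Y.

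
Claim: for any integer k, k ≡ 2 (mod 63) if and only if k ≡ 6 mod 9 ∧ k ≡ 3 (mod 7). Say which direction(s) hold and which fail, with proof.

Both directions fail.

Forward direction. This fails: k = 2 gives 2 ≡ 2 (mod 63) but 2 ≡ 2 (mod 9), so the conjunction on the right does not hold.

Converse. This fails: k = 24 satisfies both congruences on the right (24 ≡ 6 mod 9 and 24 ≡ 3 mod 7) yet 24 ≡ 24 (mod 63), not 2.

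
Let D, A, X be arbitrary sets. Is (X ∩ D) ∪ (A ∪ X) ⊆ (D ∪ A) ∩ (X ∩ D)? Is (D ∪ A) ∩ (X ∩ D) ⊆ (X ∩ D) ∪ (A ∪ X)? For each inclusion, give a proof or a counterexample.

Only the reverse inclusion holds.

(⊆) This inclusion fails. Take D = ∅, A = {1}, X = ∅; then 1 ∈ (X ∩ D) ∪ (A ∪ X) but 1 ∉ (D ∪ A) ∩ (X ∩ D).

(⊇) Let x ∈ (D ∪ A) ∩ (X ∩ D). Then either x ∈ D ∩ X and x ∉ A; or x ∈ D ∩ A ∩ X. In each case x ∈ (X ∩ D) ∪ (A ∪ X), so (D ∪ A) ∩ (X ∩ D) ⊆ (X ∩ D) ∪ (A ∪ X).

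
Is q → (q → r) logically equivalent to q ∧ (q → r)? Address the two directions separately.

(⇒) This fails. Under q = F, r = F, the left side is true but the right side is false.

(⇐) Assume the antecedent. If q is true, the antecedent forces (q = T, r = T), and q → (q → r) holds there. If q is false, the antecedent cannot hold. Either way q → (q → r) holds.

The forward direction fails; the converse holds.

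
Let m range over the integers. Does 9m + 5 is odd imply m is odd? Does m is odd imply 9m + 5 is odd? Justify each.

[⇒] This fails: m = 2 gives 9m + 5 = 23, which is odd, but 2 is even, not odd.

[⇐] This also fails: m = 5 is odd, but 9m + 5 = 50 is even, not odd.

Neither direction holds.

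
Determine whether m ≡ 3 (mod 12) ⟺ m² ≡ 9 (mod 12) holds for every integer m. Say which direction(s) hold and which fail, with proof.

Only the forward direction holds.

Forward direction. Suppose m ≡ 3 (mod 12). Write m = 12j + 3. Then (12j + 3)² = 144j² + 72j + 9 = 12(12j² + 6j) + 9, so m² ≡ 9 (mod 12).

Converse. This fails: take m = 9. Then 9² = 81 ≡ 9 (mod 12), yet 9 ≡ 9 (mod 12), not 3.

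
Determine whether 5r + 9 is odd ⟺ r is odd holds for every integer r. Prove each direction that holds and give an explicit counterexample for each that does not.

Neither direction holds.

Forward direction. This fails: r = 6 gives 5r + 9 = 39, which is odd, but 6 is even, not odd.

Converse. This also fails: r = 3 is odd, but 5r + 9 = 24 is even, not odd.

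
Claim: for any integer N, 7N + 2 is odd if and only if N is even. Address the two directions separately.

Neither implication holds.

(⇒) This fails: N = 7 gives 7N + 2 = 51, which is odd, but 7 is odd, not even.

(⇐) This also fails: N = 6 is even, but 7N + 2 = 44 is even, not odd.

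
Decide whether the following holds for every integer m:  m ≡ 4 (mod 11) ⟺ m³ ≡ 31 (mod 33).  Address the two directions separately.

(⇒) fails; (⇐) holds.

(⇒) This fails: take m = 15. Then 15 ≡ 4 (mod 11), but 15³ = 3375 ≡ 9 (mod 33), not 31.

(⇐) Conversely, the residues r modulo 33 with r³ ≡ 31 (mod 33) are exactly {4}, and each is ≡ 4 (mod 11).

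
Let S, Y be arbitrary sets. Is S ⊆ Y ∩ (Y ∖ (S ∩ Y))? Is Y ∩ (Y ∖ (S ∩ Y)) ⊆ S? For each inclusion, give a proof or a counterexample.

(⟹) This inclusion fails. Take S = {1}, Y = ∅; then 1 ∈ S but 1 ∉ Y ∩ (Y ∖ (S ∩ Y)).

(⟸) This inclusion fails. Take S = ∅, Y = {1}; then 1 ∈ Y ∩ (Y ∖ (S ∩ Y)) but 1 ∉ S.

Neither inclusion holds.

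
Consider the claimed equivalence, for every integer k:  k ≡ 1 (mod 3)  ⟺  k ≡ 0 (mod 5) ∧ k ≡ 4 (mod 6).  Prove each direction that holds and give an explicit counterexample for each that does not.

The forward direction fails; the converse holds.

(⟹) This fails: k = 1 gives 1 ≡ 1 (mod 3) but 1 ≡ 1 (mod 5), so the conjunction on the right does not hold.

(⟸) Conversely, if k ≡ 0 (mod 5) and k ≡ 4 (mod 6), then by the Chinese remainder theorem k ≡ 10 (mod 30). Since 10 ≡ 1 (mod 3) and 3 ∣ 30, we get k ≡ 1 (mod 3).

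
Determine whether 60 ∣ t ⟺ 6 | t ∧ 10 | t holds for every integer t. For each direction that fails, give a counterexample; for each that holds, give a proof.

Forward direction. If 60 ∣ t, write t = 60q. Since 60 = 10·6, t = 6·(10q), so 6 ∣ t; and since 60 = 6·10, t = 10·(6q), so 10 ∣ t.

Converse. This fails: take t = 30. Both 6 ∣ 30 and 10 ∣ 30, yet 30 is not a multiple of 60 (since 30 = 0·60 + 30), so 60 ∤ 30.

Only the forward direction holds.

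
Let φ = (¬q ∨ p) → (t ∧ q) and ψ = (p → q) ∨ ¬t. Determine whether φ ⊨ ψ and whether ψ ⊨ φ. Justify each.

Only the forward direction holds.

(→) Assume the antecedent. If t is true, the antecedent forces (t = T, q = T, p = F) or (t = T, q = T, p = T), and (p → q) ∨ ¬t holds there. If t is false, (p → q) ∨ ¬t reduces to true regardless of the other variables. Either way (p → q) ∨ ¬t holds.

(←) This fails. Under t = F, q = F, p = F, the left side is false but the right side is true.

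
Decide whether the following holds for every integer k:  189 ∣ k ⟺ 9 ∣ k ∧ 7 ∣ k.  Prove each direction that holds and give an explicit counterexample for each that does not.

The forward direction holds; the converse fails.

[⇐] This fails: take k = 63. Both 9 ∣ 63 and 7 ∣ 63, yet 63 is not a multiple of 189 (since 63 = 0·189 + 63), so 189 ∤ 63.

[⇒] If 189 ∣ k, write k = 189q. Since 189 = 21·9, k = 9·(21q), so 9 ∣ k; and since 189 = 27·7, k = 7·(27q), so 7 ∣ k.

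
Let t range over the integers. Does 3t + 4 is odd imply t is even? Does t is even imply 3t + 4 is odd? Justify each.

(⇒) fails and (⇐) fails.

(⟹) This fails: t = 5 gives 3t + 4 = 19, which is odd, but 5 is odd, not even.

(⟸) This also fails: t = 6 is even, but 3t + 4 = 22 is even, not odd.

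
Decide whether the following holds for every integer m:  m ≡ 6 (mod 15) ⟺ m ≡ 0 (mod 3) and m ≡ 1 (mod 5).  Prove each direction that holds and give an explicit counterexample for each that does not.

Both implications hold.

[⇒] Suppose m ≡ 6 (mod 15); write m = 15j + 6. Since 3 ∣ 15, reducing mod 3 gives m ≡ 6 ≡ 0 (mod 3); since 5 ∣ 15, reducing mod 5 gives m ≡ 6 ≡ 1 (mod 5).

[⇐] Conversely, if m ≡ 0 (mod 3) and m ≡ 1 (mod 5), then by the Chinese remainder theorem m ≡ 6 (mod 15). This is exactly m ≡ 6 (mod 15).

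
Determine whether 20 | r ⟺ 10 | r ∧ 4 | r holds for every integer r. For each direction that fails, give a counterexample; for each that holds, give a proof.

Equivalent; both directions hold.

(⟹) If 20 ∣ r, write r = 20q. Since 20 = 2·10, r = 10·(2q), so 10 ∣ r; and since 20 = 5·4, r = 4·(5q), so 4 ∣ r.

(⟸) Suppose 10 ∣ r and 4 ∣ r. Any common multiple of 10 and 4 is a multiple of their lcm; here lcm(10, 4) = 10·4/gcd(10, 4) = 40/2 = 20, so 20 ∣ r.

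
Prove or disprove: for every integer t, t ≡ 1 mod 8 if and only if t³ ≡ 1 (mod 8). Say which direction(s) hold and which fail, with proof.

Forward direction. Suppose t ≡ 1 mod 8. Write t = 8j + 1. Then (8j + 1)³ = 512j³ + 192j² + 24j + 1 = 8(64j³ + 24j² + 3j) + 1, so t³ ≡ 1 (mod 8).

Converse. For the converse, argue contrapositively. If t ≢ 1 (mod 8), then t is congruent to one of 0, 2, 3, 4, 5, 6, 7 modulo 8, and these give t³ ≡ 0, 0, 3, 0, 5, 0, 7 respectively — never 1.

Both directions hold; the statement is true.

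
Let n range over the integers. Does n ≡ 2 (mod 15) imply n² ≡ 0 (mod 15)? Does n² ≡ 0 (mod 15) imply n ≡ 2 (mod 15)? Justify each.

Forward direction. This fails: take n = 2. Then 2 ≡ 2 (mod 15), but 2² = 4 ≡ 4 (mod 15), not 0.

Converse. This fails: take n = 0. Then 0² = 0 ≡ 0 (mod 15), yet 0 ≡ 0 (mod 15), not 2.

(⇒) fails and (⇐) fails.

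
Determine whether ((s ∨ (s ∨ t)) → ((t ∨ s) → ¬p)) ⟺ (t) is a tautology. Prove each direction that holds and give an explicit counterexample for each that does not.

Both directions fail.

(⟹) This fails. Under s = F, t = F, p = F, the left side is true but the right side is false.

(⟸) This fails. Under s = F, t = T, p = T, the left side is false but the right side is true.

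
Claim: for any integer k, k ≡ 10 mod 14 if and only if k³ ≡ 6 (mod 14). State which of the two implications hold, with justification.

[⇒] Suppose k ≡ 10 mod 14. Write k = 14j + 10. Then (14j + 10)³ = 2744j³ + 5880j² + 4200j + 1000 = 14(196j³ + 420j² + 300j + 71) + 6, so k³ ≡ 6 (mod 14).

[⇐] This fails: take k = 6. Then 6³ = 216 ≡ 6 (mod 14), yet 6 ≡ 6 (mod 14), not 10.

Only the forward implication holds.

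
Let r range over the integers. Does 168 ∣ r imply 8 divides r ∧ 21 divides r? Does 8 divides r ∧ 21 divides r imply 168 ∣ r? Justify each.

The biconditional holds.

(⇒) If 168 ∣ r, write r = 168q. Since 168 = 21·8, r = 8·(21q), so 8 ∣ r; and since 168 = 8·21, r = 21·(8q), so 21 ∣ r.

(⇐) Suppose 8 ∣ r and 21 ∣ r. Any common multiple of 8 and 21 is a multiple of their lcm; here gcd(8, 21) = 1, so lcm(8, 21) = 8·21 = 168, so 168 ∣ r.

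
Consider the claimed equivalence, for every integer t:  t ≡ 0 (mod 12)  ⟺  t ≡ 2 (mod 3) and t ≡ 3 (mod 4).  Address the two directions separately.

Neither direction holds.

(→) This fails: t = 0 gives 0 ≡ 0 (mod 12) but 0 ≡ 0 (mod 3), so the conjunction on the right does not hold.

(←) This fails: t = 11 satisfies both congruences on the right (11 ≡ 2 mod 3 and 11 ≡ 3 mod 4) yet 11 ≡ 11 (mod 12), not 0.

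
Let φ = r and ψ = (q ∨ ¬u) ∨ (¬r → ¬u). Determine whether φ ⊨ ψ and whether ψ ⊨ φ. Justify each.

Only the forward implication holds.

Forward direction. Assume the antecedent. If q is true, (q ∨ ¬u) ∨ (¬r → ¬u) reduces to true regardless of the other variables. If q is false, the antecedent forces (q = F, u = F, r = T) or (q = F, u = T, r = T), and (q ∨ ¬u) ∨ (¬r → ¬u) holds there. Either way (q ∨ ¬u) ∨ (¬r → ¬u) holds.

Converse. This fails. Under q = F, u = F, r = F, the left side is false but the right side is true.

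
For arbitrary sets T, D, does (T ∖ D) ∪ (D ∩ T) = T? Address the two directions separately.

Both inclusions hold; the sets are equal.

(⊆) Let x ∈ (T ∖ D) ∪ (D ∩ T). Then either x ∈ T and x ∉ D; or x ∈ T ∩ D. In each case x ∈ T, so (T ∖ D) ∪ (D ∩ T) ⊆ T.

(⊇) Let x ∈ T. Then either x ∈ T and x ∉ D; or x ∈ T ∩ D. In each case x ∈ (T ∖ D) ∪ (D ∩ T), so T ⊆ (T ∖ D) ∪ (D ∩ T).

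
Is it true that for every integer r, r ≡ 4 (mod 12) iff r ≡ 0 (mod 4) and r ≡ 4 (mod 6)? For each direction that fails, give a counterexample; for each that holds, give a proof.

Equivalent; both directions hold.

(→) Suppose r ≡ 4 (mod 12); write r = 12j + 4. Since 4 ∣ 12, reducing mod 4 gives r ≡ 4 ≡ 0 (mod 4); since 6 ∣ 12, reducing mod 6 gives r ≡ 4 (mod 6).

(←) Conversely, if r ≡ 0 (mod 4) and r ≡ 4 (mod 6), then by the Chinese remainder theorem r ≡ 4 (mod 12). This is exactly r ≡ 4 (mod 12).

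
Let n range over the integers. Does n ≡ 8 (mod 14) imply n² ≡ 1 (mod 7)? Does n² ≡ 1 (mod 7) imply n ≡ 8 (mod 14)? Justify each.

[⇒] Suppose n ≡ 8 (mod 14). Then n² ≡ 8² = 64 (mod 14), and since 7 ∣ 14, also n² ≡ 1 (mod 7).

[⇐] This fails: take n = 1. Then 1² = 1 ≡ 1 (mod 7), yet 1 ≡ 1 (mod 14), not 8.

(⇒) holds; (⇐) fails.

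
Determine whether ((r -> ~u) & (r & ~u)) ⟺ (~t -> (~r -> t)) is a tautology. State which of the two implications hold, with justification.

Not equivalent: only (⇒) holds.

(⇒) Assume the antecedent. If t is true, ~t -> (~r -> t) reduces to true regardless of the other variables. If t is false, the antecedent forces (t = F, u = F, r = T), and ~t -> (~r -> t) holds there. Either way ~t -> (~r -> t) holds.

(⇐) This fails. Under t = T, u = F, r = F, the left side is false but the right side is true.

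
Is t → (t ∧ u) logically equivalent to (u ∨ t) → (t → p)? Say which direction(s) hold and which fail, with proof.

(⇒) fails and (⇐) fails.

Forward direction. This fails. Under t = T, u = T, p = F, the left side is true but the right side is false.

Converse. This fails. Under t = T, u = F, p = T, the left side is false but the right side is true.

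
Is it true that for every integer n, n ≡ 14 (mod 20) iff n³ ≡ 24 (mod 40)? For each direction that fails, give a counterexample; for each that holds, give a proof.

Only the forward direction holds.

(⇐) This fails: take n = 4. Then 4³ = 64 ≡ 24 (mod 40), yet 4 ≡ 4 (mod 20), not 14.

(⇒) Suppose n ≡ 14 (mod 20). Working modulo 40, n ∈ {14, 34}; for each such r, r³ ≡ 24 (mod 40).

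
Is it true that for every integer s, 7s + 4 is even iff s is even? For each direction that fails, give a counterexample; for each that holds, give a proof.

(→) Suppose 7s + 4 is even. Since 7 is odd, 7s and s have the same parity, so 7s + 4 ≡ s + 4 (mod 2). As 4 is even, 7s + 4 is even exactly when s is even. Thus s is even.

(←) Conversely, suppose s is even; write s = 2j. Then 7s + 4 = 7·(2j) + 4 = 2·7j + 4, which is even.

Both implications hold.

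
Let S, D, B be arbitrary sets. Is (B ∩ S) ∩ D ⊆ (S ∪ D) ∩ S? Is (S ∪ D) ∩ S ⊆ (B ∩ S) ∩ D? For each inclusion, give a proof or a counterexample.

The sets are not equal: only the forward inclusion holds.

(⊆) Let x ∈ (B ∩ S) ∩ D. Then x ∈ S ∩ D ∩ B, from which x ∈ (S ∪ D) ∩ S.

(⊇) This inclusion fails. Take S = {1}, D = ∅, B = ∅; then 1 ∈ (S ∪ D) ∩ S but 1 ∉ (B ∩ S) ∩ D.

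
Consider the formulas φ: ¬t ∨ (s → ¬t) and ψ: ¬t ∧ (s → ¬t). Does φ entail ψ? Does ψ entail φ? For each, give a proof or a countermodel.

The forward direction fails; the converse holds.

(⇒) This fails. Under s = F, t = T, the left side is true but the right side is false.

(⇐) Assume the antecedent. If s is true, the antecedent forces (s = T, t = F), and ¬t ∨ (s → ¬t) holds there. If s is false, ¬t ∨ (s → ¬t) reduces to true regardless of the other variables. Either way ¬t ∨ (s → ¬t) holds.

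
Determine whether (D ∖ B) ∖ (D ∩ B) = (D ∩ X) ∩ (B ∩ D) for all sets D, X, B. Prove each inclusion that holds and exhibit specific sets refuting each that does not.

(⊆) fails and (⊇) fails.

(⟹) This inclusion fails. Take D = {1}, X = ∅, B = ∅; then 1 ∈ (D ∖ B) ∖ (D ∩ B) but 1 ∉ (D ∩ X) ∩ (B ∩ D).

(⟸) This inclusion fails. Take D = {1}, X = {1}, B = {1}; then 1 ∈ (D ∩ X) ∩ (B ∩ D) but 1 ∉ (D ∖ B) ∖ (D ∩ B).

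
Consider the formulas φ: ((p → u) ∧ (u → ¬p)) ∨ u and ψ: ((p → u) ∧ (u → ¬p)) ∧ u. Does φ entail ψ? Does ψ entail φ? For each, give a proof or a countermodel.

(⟹) This fails. Under u = F, p = F, the left side is true but the right side is false.

(⟸) Assume the antecedent. If u is true, ((p → u) ∧ (u → ¬p)) ∨ u reduces to true regardless of the other variables. If u is false, the antecedent cannot hold. Either way ((p → u) ∧ (u → ¬p)) ∨ u holds.

The forward direction fails; the converse holds.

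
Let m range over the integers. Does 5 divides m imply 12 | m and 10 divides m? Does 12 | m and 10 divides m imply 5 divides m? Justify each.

(⇐) Suppose 12 ∣ m and 10 ∣ m. Any common multiple of 12 and 10 is a multiple of their lcm; here lcm(12, 10) = 12·10/gcd(12, 10) = 120/2 = 60, so 60 ∣ m. Since 5 ∣ 60, it follows that 5 ∣ m.

(⇒) This fails: take m = 5. Certainly 5 ∣ 5, but 12 ∤ 5.

Not equivalent: only (⇐) holds.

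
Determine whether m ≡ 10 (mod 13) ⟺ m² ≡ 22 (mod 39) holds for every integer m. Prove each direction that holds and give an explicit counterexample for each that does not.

Neither implication holds.

(→) This fails: take m = 36. Then 36 ≡ 10 (mod 13), but 36² = 1296 ≡ 9 (mod 39), not 22.

(←) This fails: take m = 16. Then 16² = 256 ≡ 22 (mod 39), yet 16 ≡ 3 (mod 13), not 10.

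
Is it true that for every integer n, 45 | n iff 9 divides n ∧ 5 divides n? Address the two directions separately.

Forward direction. If 45 ∣ n, write n = 45q. Since 45 = 5·9, n = 9·(5q), so 9 ∣ n; and since 45 = 9·5, n = 5·(9q), so 5 ∣ n.

Converse. Suppose 9 ∣ n and 5 ∣ n. Any common multiple of 9 and 5 is a multiple of their lcm; here gcd(9, 5) = 1, so lcm(9, 5) = 9·5 = 45, so 45 ∣ n.

Both directions hold.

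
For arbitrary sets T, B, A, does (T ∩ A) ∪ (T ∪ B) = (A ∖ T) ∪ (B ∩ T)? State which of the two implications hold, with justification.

Both inclusions fail.

(⟹) This inclusion fails. Take T = {1}, B = ∅, A = ∅; then 1 ∈ (T ∩ A) ∪ (T ∪ B) but 1 ∉ (A ∖ T) ∪ (B ∩ T).

(⟸) This inclusion fails. Take T = ∅, B = ∅, A = {1}; then 1 ∈ (A ∖ T) ∪ (B ∩ T) but 1 ∉ (T ∩ A) ∪ (T ∪ B).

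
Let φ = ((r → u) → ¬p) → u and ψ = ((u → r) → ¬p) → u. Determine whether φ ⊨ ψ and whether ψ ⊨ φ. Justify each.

(⇒) holds; (⇐) fails.

(⇐) This fails. Under u = F, r = T, p = T, the left side is false but the right side is true.

(⇒) Assume the antecedent. If u is true, ((u → r) → ¬p) → u reduces to true regardless of the other variables. If u is false, the antecedent forces (u = F, r = F, p = T), and ((u → r) → ¬p) → u holds there. Either way ((u → r) → ¬p) → u holds.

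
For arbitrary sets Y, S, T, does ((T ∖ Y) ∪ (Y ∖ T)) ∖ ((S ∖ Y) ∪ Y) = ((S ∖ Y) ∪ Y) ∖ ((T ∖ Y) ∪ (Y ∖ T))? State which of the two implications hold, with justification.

(⊆) fails and (⊇) fails.

(⟹) This inclusion fails. Take Y = ∅, S = ∅, T = {1}; then 1 ∈ ((T ∖ Y) ∪ (Y ∖ T)) ∖ ((S ∖ Y) ∪ Y) but 1 ∉ ((S ∖ Y) ∪ Y) ∖ ((T ∖ Y) ∪ (Y ∖ T)).

(⟸) This inclusion fails. Take Y = ∅, S = {1}, T = ∅; then 1 ∈ ((S ∖ Y) ∪ Y) ∖ ((T ∖ Y) ∪ (Y ∖ T)) but 1 ∉ ((T ∖ Y) ∪ (Y ∖ T)) ∖ ((S ∖ Y) ∪ Y).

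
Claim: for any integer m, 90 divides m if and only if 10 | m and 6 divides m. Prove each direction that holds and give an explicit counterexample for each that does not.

The forward direction holds; the converse fails.

[⇒] If 90 ∣ m, write m = 90q. Since 90 = 9·10, m = 10·(9q), so 10 ∣ m; and since 90 = 15·6, m = 6·(15q), so 6 ∣ m.

[⇐] This fails: take m = 30. Both 10 ∣ 30 and 6 ∣ 30, yet 30 is not a multiple of 90 (since 30 = 0·90 + 30), so 90 ∤ 30.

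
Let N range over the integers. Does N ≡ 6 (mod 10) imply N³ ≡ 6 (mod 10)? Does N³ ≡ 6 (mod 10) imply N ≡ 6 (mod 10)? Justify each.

[⇒] Suppose N ≡ 6 (mod 10). Write N = 10j + 6. Then (10j + 6)³ = 1000j³ + 1800j² + 1080j + 216 = 10(100j³ + 180j² + 108j + 21) + 6, so N³ ≡ 6 (mod 10).

[⇐] Conversely, suppose N³ ≡ 6 (mod 10). The only residue r in {0, …, 9} with r³ ≡ 6 (mod 10) is r = 6, so N ≡ 6 (mod 10).

Both directions hold; the statement is true.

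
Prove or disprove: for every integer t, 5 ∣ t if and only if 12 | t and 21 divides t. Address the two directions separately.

Neither direction holds.

(⇒) This fails: take t = 5. Certainly 5 ∣ 5, but 12 ∤ 5.

(⇐) This fails: take t = 84. Both 12 ∣ 84 and 21 ∣ 84, yet 84 is not a multiple of 5 (since 84 = 16·5 + 4), so 5 ∤ 84.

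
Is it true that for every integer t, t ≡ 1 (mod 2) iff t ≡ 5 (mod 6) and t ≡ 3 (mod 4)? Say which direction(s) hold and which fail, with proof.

Only the reverse direction holds.

(⇒) This fails: t = 1 gives 1 ≡ 1 (mod 2) but 1 ≡ 1 (mod 6), so the conjunction on the right does not hold.

(⇐) Conversely, if t ≡ 5 (mod 6) and t ≡ 3 (mod 4), then by the Chinese remainder theorem t ≡ 11 (mod 12). Since 11 ≡ 1 (mod 2) and 2 ∣ 12, we get t ≡ 1 (mod 2).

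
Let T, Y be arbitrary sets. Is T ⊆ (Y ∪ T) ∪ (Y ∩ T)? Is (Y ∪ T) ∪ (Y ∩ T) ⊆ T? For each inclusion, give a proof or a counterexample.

Only the forward inclusion holds.

(⊆) Let x ∈ T. Then either x ∈ T and x ∉ Y; or x ∈ T ∩ Y. In each case x ∈ (Y ∪ T) ∪ (Y ∩ T), so T ⊆ (Y ∪ T) ∪ (Y ∩ T).

(⊇) This inclusion fails. Take T = ∅, Y = {1}; then 1 ∈ (Y ∪ T) ∪ (Y ∩ T) but 1 ∉ T.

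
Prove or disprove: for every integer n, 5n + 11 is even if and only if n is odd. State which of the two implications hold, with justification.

Both directions hold.

[⇐] Suppose n is odd; write n = 2j + 1. Then 5n + 11 = 5·(2j + 1) + 11 = 2·5j + 16, which is even.

[⇒] Suppose 5n + 11 is even. Since 5 is odd, 5n and n have the same parity, so 5n + 11 ≡ n + 11 (mod 2). As 11 is odd, 5n + 11 is even exactly when n is odd. Thus n is odd.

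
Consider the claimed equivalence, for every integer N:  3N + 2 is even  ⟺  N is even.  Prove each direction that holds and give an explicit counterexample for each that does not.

(⟹) Suppose 3N + 2 is even. Since 3 is odd, 3N and N have the same parity, so 3N + 2 ≡ N + 2 (mod 2). As 2 is even, 3N + 2 is even exactly when N is even. Thus N is even.

(⟸) Conversely, suppose N is even; write N = 2j. Then 3N + 2 = 3·(2j) + 2 = 2·3j + 2, which is even.

Both implications hold.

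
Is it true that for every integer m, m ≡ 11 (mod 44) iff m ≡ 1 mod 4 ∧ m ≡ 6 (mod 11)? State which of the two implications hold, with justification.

(⇒) This fails: m = 11 gives 11 ≡ 11 (mod 44) but 11 ≡ 3 (mod 4), so the conjunction on the right does not hold.

(⇐) This fails: m = 17 satisfies both congruences on the right (17 ≡ 1 mod 4 and 17 ≡ 6 mod 11) yet 17 ≡ 17 (mod 44), not 11.

Neither direction holds.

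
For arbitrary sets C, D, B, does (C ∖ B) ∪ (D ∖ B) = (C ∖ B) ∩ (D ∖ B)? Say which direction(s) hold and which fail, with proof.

Forward inclusion. This inclusion fails. Take C = {1}, D = ∅, B = ∅; then 1 ∈ (C ∖ B) ∪ (D ∖ B) but 1 ∉ (C ∖ B) ∩ (D ∖ B).

Reverse inclusion. Let x ∈ (C ∖ B) ∩ (D ∖ B). Then x ∈ C ∩ D and x ∉ B, from which x ∈ (C ∖ B) ∪ (D ∖ B).

(⊆) fails; (⊇) holds.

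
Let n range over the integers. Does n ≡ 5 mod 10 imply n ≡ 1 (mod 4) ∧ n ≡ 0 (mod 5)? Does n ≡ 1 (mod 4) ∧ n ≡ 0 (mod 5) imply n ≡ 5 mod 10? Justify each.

(⇒) This fails: n = 15 gives 15 ≡ 5 (mod 10) but 15 ≡ 3 (mod 4), so the conjunction on the right does not hold.

(⇐) Conversely, if n ≡ 1 (mod 4) and n ≡ 0 (mod 5), then by the Chinese remainder theorem n ≡ 5 (mod 20). Since 5 ≡ 5 (mod 10) and 10 ∣ 20, we get n ≡ 5 (mod 10).

Only the reverse direction holds.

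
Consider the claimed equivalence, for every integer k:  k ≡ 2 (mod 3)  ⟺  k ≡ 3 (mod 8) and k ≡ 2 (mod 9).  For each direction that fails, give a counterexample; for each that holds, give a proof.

Forward direction. This fails: k = 2 gives 2 ≡ 2 (mod 3) but 2 ≡ 2 (mod 8), so the conjunction on the right does not hold.

Converse. If k ≡ 3 (mod 8) and k ≡ 2 (mod 9), then by the Chinese remainder theorem k ≡ 11 (mod 72). Since 11 ≡ 2 (mod 3) and 3 ∣ 72, we get k ≡ 2 (mod 3).

Only the reverse direction holds.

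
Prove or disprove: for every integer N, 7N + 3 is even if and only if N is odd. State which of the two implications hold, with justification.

(⇒) Suppose 7N + 3 is even. Since 7 is odd, 7N and N have the same parity, so 7N + 3 ≡ N + 3 (mod 2). As 3 is odd, 7N + 3 is even exactly when N is odd. Thus N is odd.

(⇐) Conversely, suppose N is odd; write N = 2j + 1. Then 7N + 3 = 7·(2j + 1) + 3 = 2·7j + 10, which is even.

Both implications hold.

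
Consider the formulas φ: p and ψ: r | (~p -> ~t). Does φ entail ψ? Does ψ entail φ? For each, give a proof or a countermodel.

Only the forward direction holds.

(⇒) Assume the antecedent. If t is true, the antecedent forces (t = T, p = T, r = F) or (t = T, p = T, r = T), and r | (~p -> ~t) holds there. If t is false, r | (~p -> ~t) reduces to true regardless of the other variables. Either way r | (~p -> ~t) holds.

(⇐) This fails. Under t = F, p = F, r = F, the left side is false but the right side is true.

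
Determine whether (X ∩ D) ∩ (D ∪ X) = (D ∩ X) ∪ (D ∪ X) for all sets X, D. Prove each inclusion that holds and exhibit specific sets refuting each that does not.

The sets are not equal: only the forward inclusion holds.

Forward inclusion. Let x ∈ (X ∩ D) ∩ (D ∪ X). Then x ∈ X ∩ D, from which x ∈ (D ∩ X) ∪ (D ∪ X).

Reverse inclusion. This inclusion fails. Take X = {1}, D = ∅; then 1 ∈ (D ∩ X) ∪ (D ∪ X) but 1 ∉ (X ∩ D) ∩ (D ∪ X).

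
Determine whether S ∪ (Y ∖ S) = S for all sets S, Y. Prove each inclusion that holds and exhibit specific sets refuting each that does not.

The sets are not equal: only the reverse inclusion holds.

(⟹) This inclusion fails. Take S = ∅, Y = {1}; then 1 ∈ S ∪ (Y ∖ S) but 1 ∉ S.

(⟸) Let x ∈ S. Then either x ∈ S and x ∉ Y; or x ∈ S ∩ Y. In each case x ∈ S ∪ (Y ∖ S), so S ⊆ S ∪ (Y ∖ S).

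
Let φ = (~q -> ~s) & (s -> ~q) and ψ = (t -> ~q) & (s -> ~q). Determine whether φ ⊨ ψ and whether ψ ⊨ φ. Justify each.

(⇒) This fails. Under s = F, q = T, t = T, the left side is true but the right side is false.

(⇐) This fails. Under s = T, q = F, t = F, the left side is false but the right side is true.

(⇒) fails and (⇐) fails.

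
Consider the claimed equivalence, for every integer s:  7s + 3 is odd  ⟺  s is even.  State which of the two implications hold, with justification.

Equivalent; both directions hold.

Forward direction. Suppose 7s + 3 is odd. Since 7 is odd, 7s and s have the same parity, so 7s + 3 ≡ s + 3 (mod 2). As 3 is odd, 7s + 3 is odd exactly when s is even. Thus s is even.

Converse. Suppose s is even; write s = 2j. Then 7s + 3 = 7·(2j) + 3 = 2·7j + 3, which is odd.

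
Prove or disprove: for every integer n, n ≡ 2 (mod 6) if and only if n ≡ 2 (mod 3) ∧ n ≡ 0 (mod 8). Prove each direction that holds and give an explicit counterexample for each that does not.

Converse. If n ≡ 2 (mod 3) and n ≡ 0 (mod 8), then by the Chinese remainder theorem n ≡ 8 (mod 24). Since 8 ≡ 2 (mod 6) and 6 ∣ 24, we get n ≡ 2 (mod 6).

Forward direction. This fails: n = 2 gives 2 ≡ 2 (mod 6) but 2 ≡ 2 (mod 8), so the conjunction on the right does not hold.

(⇒) fails; (⇐) holds.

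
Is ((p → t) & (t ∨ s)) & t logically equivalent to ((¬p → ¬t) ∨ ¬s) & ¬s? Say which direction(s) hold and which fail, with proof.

(⟹) This fails. Under t = T, p = F, s = T, the left side is true but the right side is false.

(⟸) This fails. Under t = F, p = F, s = F, the left side is false but the right side is true.

Neither implication holds.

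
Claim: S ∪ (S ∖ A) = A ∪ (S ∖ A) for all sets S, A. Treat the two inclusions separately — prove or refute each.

Only the forward inclusion holds.

Forward inclusion. Let x ∈ S ∪ (S ∖ A). Then either x ∈ S and x ∉ A; or x ∈ S ∩ A. In each case x ∈ A ∪ (S ∖ A), so S ∪ (S ∖ A) ⊆ A ∪ (S ∖ A).

Reverse inclusion. This inclusion fails. Take S = ∅, A = {1}; then 1 ∈ A ∪ (S ∖ A) but 1 ∉ S ∪ (S ∖ A).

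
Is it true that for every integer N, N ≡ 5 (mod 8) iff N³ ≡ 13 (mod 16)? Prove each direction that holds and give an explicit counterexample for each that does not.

(⟹) This fails: take N = 13. Then 13 ≡ 5 (mod 8), but 13³ = 2197 ≡ 5 (mod 16), not 13.

(⟸) Conversely, the residues r modulo 16 with r³ ≡ 13 (mod 16) are exactly {5}, and each is ≡ 5 (mod 8).

Only the reverse direction holds.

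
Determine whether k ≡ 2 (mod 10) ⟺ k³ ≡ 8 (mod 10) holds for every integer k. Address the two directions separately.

(→) Suppose k ≡ 2 (mod 10). Write k = 10j + 2. Then (10j + 2)³ = 1000j³ + 600j² + 120j + 8 = 10(100j³ + 60j² + 12j) + 8, so k³ ≡ 8 (mod 10).

(←) For the converse, argue contrapositively. If k ≢ 2 (mod 10), then k is congruent to one of 0, 1, 3, 4, 5, 6, 7, 8, 9 modulo 10, and these give k³ ≡ 0, 1, 7, 4, 5, 6, 3, 2, 9 respectively — never 8.

The biconditional holds.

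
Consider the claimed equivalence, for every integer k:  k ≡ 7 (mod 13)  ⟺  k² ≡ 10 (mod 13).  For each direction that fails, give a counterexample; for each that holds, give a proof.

Only the forward implication holds.

Forward direction. Suppose k ≡ 7 (mod 13). Write k = 13j + 7. Then (13j + 7)² = 169j² + 182j + 49 = 13(13j² + 14j + 3) + 10, so k² ≡ 10 (mod 13).

Converse. This fails: take k = 6. Then 6² = 36 ≡ 10 (mod 13), yet 6 ≡ 6 (mod 13), not 7.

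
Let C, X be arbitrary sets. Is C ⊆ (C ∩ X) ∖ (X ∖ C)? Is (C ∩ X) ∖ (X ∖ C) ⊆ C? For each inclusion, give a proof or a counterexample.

(⊆) fails; (⊇) holds.

(⟹) This inclusion fails. Take C = {1}, X = ∅; then 1 ∈ C but 1 ∉ (C ∩ X) ∖ (X ∖ C).

(⟸) Let x ∈ (C ∩ X) ∖ (X ∖ C). Then x ∈ C ∩ X, from which x ∈ C.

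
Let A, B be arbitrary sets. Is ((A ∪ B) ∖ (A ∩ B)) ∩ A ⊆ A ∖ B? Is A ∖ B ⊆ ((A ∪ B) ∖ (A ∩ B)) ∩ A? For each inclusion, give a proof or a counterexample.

Both inclusions hold; the sets are equal.

(⟹) Let x ∈ ((A ∪ B) ∖ (A ∩ B)) ∩ A. Then x ∈ A and x ∉ B, from which x ∈ A ∖ B.

(⟸) Let x ∈ A ∖ B. Then x ∈ A and x ∉ B, from which x ∈ ((A ∪ B) ∖ (A ∩ B)) ∩ A.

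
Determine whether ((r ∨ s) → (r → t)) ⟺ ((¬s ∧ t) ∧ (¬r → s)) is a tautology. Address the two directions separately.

Forward direction. This fails. Under r = F, s = F, t = F, the left side is true but the right side is false.

Converse. Assume the antecedent. If r is true, the antecedent forces (r = T, s = F, t = T), and (r ∨ s) → (r → t) holds there. If r is false, the antecedent cannot hold. Either way (r ∨ s) → (r → t) holds.

(⇒) fails; (⇐) holds.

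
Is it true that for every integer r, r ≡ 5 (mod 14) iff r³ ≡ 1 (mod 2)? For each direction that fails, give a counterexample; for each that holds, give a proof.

[⇐] This fails: take r = 1. Then 1³ = 1 ≡ 1 (mod 2), yet 1 ≡ 1 (mod 14), not 5.

[⇒] Suppose r ≡ 5 (mod 14). Then r³ ≡ 5³ = 125 (mod 14), and since 2 ∣ 14, also r³ ≡ 1 (mod 2).

Only the forward direction holds.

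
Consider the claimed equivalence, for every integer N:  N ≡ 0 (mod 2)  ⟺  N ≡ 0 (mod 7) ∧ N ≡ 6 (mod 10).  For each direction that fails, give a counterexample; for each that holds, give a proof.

(⟹) This fails: N = 0 gives 0 ≡ 0 (mod 2) but 0 ≡ 0 (mod 10), so the conjunction on the right does not hold.

(⟸) Conversely, if N ≡ 0 (mod 7) and N ≡ 6 (mod 10), then by the Chinese remainder theorem N ≡ 56 (mod 70). Since 56 ≡ 0 (mod 2) and 2 ∣ 70, we get N ≡ 0 (mod 2).

(⇒) fails; (⇐) holds.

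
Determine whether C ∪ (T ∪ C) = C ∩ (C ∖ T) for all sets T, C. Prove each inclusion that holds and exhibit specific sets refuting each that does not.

The sets are not equal: only the reverse inclusion holds.

Forward inclusion. This inclusion fails. Take T = {1}, C = ∅; then 1 ∈ C ∪ (T ∪ C) but 1 ∉ C ∩ (C ∖ T).

Reverse inclusion. Let x ∈ C ∩ (C ∖ T). Then x ∈ C and x ∉ T, from which x ∈ C ∪ (T ∪ C).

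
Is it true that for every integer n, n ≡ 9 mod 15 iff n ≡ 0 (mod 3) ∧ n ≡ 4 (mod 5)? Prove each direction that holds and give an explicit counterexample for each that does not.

Forward direction. Suppose n ≡ 9 (mod 15); write n = 15j + 9. Since 3 ∣ 15, reducing mod 3 gives n ≡ 9 ≡ 0 (mod 3); since 5 ∣ 15, reducing mod 5 gives n ≡ 9 ≡ 4 (mod 5).

Converse. If n ≡ 0 (mod 3) and n ≡ 4 (mod 5), then by the Chinese remainder theorem n ≡ 9 (mod 15). This is exactly n ≡ 9 (mod 15).

The biconditional holds.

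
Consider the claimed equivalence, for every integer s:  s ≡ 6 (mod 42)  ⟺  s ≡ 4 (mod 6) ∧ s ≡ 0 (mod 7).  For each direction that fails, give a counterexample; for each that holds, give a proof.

Neither implication holds.

(⟹) This fails: s = 6 gives 6 ≡ 6 (mod 42) but 6 ≡ 0 (mod 6), so the conjunction on the right does not hold.

(⟸) This fails: s = 28 satisfies both congruences on the right (28 ≡ 4 mod 6 and 28 ≡ 0 mod 7) yet 28 ≡ 28 (mod 42), not 6.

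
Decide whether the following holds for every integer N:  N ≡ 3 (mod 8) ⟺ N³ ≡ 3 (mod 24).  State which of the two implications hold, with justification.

[⇒] This fails: take N = 11. Then 11 ≡ 3 (mod 8), but 11³ = 1331 ≡ 11 (mod 24), not 3.

[⇐] Conversely, the residues r modulo 24 with r³ ≡ 3 (mod 24) are exactly {3}, and each is ≡ 3 (mod 8).

Only the reverse direction holds.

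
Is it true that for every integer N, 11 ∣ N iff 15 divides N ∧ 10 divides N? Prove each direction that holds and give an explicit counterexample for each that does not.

Forward direction. This fails: take N = 11. Certainly 11 ∣ 11, but 15 ∤ 11.

Converse. This fails: take N = 30. Both 15 ∣ 30 and 10 ∣ 30, yet 30 is not a multiple of 11 (since 30 = 2·11 + 8), so 11 ∤ 30.

Neither implication holds.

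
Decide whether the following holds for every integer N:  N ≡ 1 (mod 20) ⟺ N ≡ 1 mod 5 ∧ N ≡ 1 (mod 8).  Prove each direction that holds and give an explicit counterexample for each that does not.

Not equivalent: only (⇐) holds.

[⇒] This fails: N = 21 gives 21 ≡ 1 (mod 20) but 21 ≡ 5 (mod 8), so the conjunction on the right does not hold.

[⇐] Conversely, if N ≡ 1 (mod 5) and N ≡ 1 (mod 8), then by the Chinese remainder theorem N ≡ 1 (mod 40). Since 1 ≡ 1 (mod 20) and 20 ∣ 40, we get N ≡ 1 (mod 20).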